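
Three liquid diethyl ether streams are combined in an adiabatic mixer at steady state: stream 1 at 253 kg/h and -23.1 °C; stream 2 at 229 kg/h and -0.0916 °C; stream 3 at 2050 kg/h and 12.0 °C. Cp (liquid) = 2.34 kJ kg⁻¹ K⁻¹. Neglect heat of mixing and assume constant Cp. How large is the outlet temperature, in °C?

T_out = 7.40 °C

Energy balance with Q = 0: Σ ṁᵢCp,ᵢ(T_out − Tᵢ) = 0
T_out = Σ ṁᵢCp,ᵢTᵢ / Σ ṁᵢCp,ᵢ
      = 43839 / 5924.9 = 7.3992 °C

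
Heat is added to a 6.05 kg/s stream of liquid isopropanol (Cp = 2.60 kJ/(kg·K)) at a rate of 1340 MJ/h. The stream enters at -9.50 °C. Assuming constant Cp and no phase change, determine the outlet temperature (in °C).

T_out = 14.2 °C

Q = 1340 MJ/h = 372.22 kJ/s
ΔT = Q/(ṁ·Cp) = 372.22/(6.05×2.60) = 23.663 K
T_out = -9.50 + 23.663 = 14.163 °C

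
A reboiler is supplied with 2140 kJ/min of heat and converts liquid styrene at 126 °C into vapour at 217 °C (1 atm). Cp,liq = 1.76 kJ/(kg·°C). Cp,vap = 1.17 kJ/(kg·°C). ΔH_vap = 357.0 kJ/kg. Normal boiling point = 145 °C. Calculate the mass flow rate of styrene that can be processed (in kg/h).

ṁ = 270 kg/h

Δh = 1.76×(145−126) + 357.0 + 1.17×(217−145) = 474.68 kJ/kg
Q = 2140 kJ/min = 35.667 kJ/s = 128400 kJ/h
ṁ = Q/Δh = 128400 / 474.68 = 270.5 kg/h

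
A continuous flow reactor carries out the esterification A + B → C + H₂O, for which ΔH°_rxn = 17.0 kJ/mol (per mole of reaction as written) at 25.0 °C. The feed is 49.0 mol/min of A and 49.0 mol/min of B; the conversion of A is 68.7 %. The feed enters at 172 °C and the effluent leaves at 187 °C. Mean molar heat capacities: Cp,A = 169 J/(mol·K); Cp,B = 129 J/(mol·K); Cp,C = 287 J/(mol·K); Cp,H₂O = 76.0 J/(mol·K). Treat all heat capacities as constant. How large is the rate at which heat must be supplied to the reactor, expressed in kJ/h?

Q_in = 68700 kJ/h

Extent of reaction ξ = 0.687 × 49.0 = 33.663 mol/min
Reaction term: ξ·ΔH°_rxn = 33.663 × 17.0 = 572.27 kJ/min
Sensible, feed 172→25 °C: -2146.5 kJ/min
Outlet flows (mol/min): A 15.337, B 15.337, C 33.663, H₂O 33.663
Sensible, products 25→187 °C: 2720 kJ/min
Q = ΔH = 1145.8 kJ/min = 19.096 kW
Heat supplied = 68746 kJ/h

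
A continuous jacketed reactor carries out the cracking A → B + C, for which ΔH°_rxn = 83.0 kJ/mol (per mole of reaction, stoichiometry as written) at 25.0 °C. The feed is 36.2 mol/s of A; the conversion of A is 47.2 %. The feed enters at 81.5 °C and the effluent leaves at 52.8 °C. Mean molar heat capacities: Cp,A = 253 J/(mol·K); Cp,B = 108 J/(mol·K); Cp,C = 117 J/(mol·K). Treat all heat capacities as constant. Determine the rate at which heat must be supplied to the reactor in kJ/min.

Extent of reaction ξ = 0.472 × 36.2 = 17.086 mol/s
Reaction term: ξ·ΔH°_rxn = 17.086 × 83.0 = 1418.2 kJ/s
Sensible, feed 81.5→25 °C: -517.46 kJ/s
Outlet flows (mol/s): A 19.114, B 17.086, C 17.086
Sensible, products 25→52.8 °C: 241.31 kJ/s
Q = ΔH = 1142 kJ/s = 1142 kW
Heat supplied = 68521 kJ/min

Q_in = 68500 kJ/min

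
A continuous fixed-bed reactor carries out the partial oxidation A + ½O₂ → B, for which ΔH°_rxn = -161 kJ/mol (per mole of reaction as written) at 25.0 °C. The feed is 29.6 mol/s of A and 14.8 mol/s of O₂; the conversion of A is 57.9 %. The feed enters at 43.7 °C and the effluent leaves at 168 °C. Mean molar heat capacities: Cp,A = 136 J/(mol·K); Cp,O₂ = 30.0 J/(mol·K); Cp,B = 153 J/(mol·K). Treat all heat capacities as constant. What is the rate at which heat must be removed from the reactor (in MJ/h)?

Q_out = 7920 MJ/h

Extent of reaction ξ = 0.579 × 29.6 = 17.138 mol/s
Reaction term: ξ·ΔH°_rxn = 17.138 × -161 = -2759.3 kJ/s
Sensible, feed 43.7→25 °C: -83.582 kJ/s
Outlet flows (mol/s): A 12.462, O₂ 6.2308, B 17.138
Sensible, products 25→168 °C: 644.05 kJ/s
Q = ΔH = -2198.8 kJ/s = -2198.8 kW
Heat removed = 7915.7 MJ/h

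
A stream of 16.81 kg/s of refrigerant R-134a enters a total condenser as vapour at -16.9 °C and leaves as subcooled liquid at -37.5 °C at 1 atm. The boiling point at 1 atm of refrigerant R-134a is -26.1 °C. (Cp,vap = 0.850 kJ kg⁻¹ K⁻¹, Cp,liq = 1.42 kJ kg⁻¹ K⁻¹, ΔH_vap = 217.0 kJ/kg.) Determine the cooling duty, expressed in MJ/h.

Q_c = 14600 MJ/h

vapour -16.9→-26.1 °C: -7.82 kJ/kg
condensation at -26.1 °C: -217 kJ/kg
liquid -26.1→-37.5 °C: -16.188 kJ/kg
Δh = -7.82 + -217 + -16.188 = -241.01 kJ/kg
Q = ṁ·Δh = 16.81 kg/s × -241.01 kJ/kg = -4051.3 kJ/s
|Q| = 4051.3 kW = 14585 MJ/h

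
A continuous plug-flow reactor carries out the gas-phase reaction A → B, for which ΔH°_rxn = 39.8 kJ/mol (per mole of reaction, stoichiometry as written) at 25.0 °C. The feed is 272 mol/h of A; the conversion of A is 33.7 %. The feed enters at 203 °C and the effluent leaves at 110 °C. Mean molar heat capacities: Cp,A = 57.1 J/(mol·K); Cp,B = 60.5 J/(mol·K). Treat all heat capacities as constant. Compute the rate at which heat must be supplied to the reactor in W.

Q_in = 620 W

Extent of reaction ξ = 0.337 × 272 = 91.664 mol/h
Reaction term: ξ·ΔH°_rxn = 91.664 × 39.8 = 3648.2 kJ/h
Sensible, feed 203→25 °C: -2764.6 kJ/h
Outlet flows (mol/h): A 180.34, B 91.664
Sensible, products 25→110 °C: 1346.6 kJ/h
Q = ΔH = 2230.3 kJ/h = 0.61953 kW
Heat supplied = 619.53 W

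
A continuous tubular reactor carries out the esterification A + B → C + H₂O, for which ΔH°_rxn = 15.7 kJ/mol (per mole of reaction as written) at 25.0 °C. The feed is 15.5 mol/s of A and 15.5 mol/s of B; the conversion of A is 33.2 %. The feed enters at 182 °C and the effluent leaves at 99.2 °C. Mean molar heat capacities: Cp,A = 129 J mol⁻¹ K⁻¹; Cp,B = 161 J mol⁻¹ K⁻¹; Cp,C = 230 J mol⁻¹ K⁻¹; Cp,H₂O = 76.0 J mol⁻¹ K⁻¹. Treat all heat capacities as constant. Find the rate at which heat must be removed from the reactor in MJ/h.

Q_out = 1030 MJ/h

Extent of reaction ξ = 0.332 × 15.5 = 5.146 mol/s
Reaction term: ξ·ΔH°_rxn = 5.146 × 15.7 = 80.792 kJ/s
Sensible, feed 182→25 °C: -705.72 kJ/s
Outlet flows (mol/s): A 10.354, B 10.354, C 5.146, H₂O 5.146
Sensible, products 25→99.2 °C: 339.64 kJ/s
Q = ΔH = -285.28 kJ/s = -285.28 kW
Heat removed = 1027 MJ/h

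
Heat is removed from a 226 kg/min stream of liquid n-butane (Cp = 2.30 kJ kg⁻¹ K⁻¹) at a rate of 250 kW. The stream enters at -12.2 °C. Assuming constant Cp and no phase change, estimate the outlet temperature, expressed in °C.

T_out = -41.1 °C

Q = 250 kW = 15000 kJ/min
ΔT = Q/(ṁ·Cp) = 15000/(226×2.30) = 28.857 K
T_out = -12.2 − 28.857 = -41.057 °C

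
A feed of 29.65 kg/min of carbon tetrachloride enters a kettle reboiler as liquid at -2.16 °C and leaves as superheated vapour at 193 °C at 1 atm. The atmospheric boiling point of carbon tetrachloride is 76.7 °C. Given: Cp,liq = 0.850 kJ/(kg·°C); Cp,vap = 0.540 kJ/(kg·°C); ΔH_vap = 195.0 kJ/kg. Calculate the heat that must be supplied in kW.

liquid -2.16→76.7 °C: 67.031 kJ/kg
vaporisation at 76.7 °C: 195 kJ/kg
vapour 76.7→193 °C: 62.802 kJ/kg
Δh = 67.031 + 195 + 62.802 = 324.83 kJ/kg
Q = ṁ·Δh = 29.65 kg/min × 324.83 kJ/kg = 9631.3 kJ/min
|Q| = 160.52 kW

Q = 161 kW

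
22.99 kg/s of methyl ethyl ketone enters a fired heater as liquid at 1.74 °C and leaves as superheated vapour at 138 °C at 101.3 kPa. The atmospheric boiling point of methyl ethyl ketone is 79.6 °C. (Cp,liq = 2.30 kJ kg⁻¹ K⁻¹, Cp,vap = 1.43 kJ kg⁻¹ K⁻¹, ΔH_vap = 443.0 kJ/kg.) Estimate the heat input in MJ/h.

Q = 58400 MJ/h

liquid 1.74→79.6 °C: 179.08 kJ/kg
vaporisation at 79.6 °C: 443 kJ/kg
vapour 79.6→138 °C: 83.512 kJ/kg
Δh = 179.08 + 443 + 83.512 = 705.59 kJ/kg
Q = ṁ·Δh = 22.99 kg/s × 705.59 kJ/kg = 16222 kJ/s
|Q| = 16222 kW = 58397 MJ/h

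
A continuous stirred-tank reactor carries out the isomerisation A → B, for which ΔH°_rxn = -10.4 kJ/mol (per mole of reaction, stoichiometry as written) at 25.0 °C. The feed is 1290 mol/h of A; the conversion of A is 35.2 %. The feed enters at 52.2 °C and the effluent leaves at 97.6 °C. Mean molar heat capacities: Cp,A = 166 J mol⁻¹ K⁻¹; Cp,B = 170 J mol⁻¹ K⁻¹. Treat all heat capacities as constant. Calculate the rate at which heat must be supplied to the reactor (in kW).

Extent of reaction ξ = 0.352 × 1290 = 454.08 mol/h
Reaction term: ξ·ΔH°_rxn = 454.08 × -10.4 = -4722.4 kJ/h
Sensible, feed 52.2→25 °C: -5824.6 kJ/h
Outlet flows (mol/h): A 835.92, B 454.08
Sensible, products 25→97.6 °C: 15678 kJ/h
Q = ΔH = 5131.4 kJ/h = 1.4254 kW
Heat supplied = 1.4254 kW

Q_in = 1.43 kW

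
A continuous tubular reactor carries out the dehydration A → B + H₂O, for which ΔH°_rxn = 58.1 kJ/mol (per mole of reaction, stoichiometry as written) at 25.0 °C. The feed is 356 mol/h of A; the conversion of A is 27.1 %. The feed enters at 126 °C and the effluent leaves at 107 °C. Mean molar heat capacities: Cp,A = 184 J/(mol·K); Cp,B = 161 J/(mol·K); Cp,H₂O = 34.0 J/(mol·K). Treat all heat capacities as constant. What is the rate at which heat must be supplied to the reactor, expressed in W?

Q_in = 1240 W

Extent of reaction ξ = 0.271 × 356 = 96.476 mol/h
Reaction term: ξ·ΔH°_rxn = 96.476 × 58.1 = 5605.3 kJ/h
Sensible, feed 126→25 °C: -6615.9 kJ/h
Outlet flows (mol/h): A 259.52, B 96.476, H₂O 96.476
Sensible, products 25→107 °C: 5458.3 kJ/h
Q = ΔH = 4447.7 kJ/h = 1.2355 kW
Heat supplied = 1235.5 W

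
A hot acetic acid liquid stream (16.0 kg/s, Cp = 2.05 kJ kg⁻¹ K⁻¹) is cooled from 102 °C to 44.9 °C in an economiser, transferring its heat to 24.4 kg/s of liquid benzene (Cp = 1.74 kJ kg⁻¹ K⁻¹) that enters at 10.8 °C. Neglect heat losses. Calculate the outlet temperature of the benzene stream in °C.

T_c,out = 54.9 °C

Heat released by hot stream: Q = 16.0 × 2.05 × (102 − 44.9) = 1872.9 kJ/s
Energy balance on cold side (adiabatic exchanger): Q = ṁ_c·Cp_c·(T_c,out − T_c,in)
T_c,out = 10.8 + 1872.9/(24.4 × 1.74) = 54.913 °C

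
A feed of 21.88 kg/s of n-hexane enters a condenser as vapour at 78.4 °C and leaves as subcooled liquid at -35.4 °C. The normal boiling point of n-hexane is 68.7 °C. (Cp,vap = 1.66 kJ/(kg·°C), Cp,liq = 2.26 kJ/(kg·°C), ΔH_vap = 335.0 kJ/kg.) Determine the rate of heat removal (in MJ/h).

Q_c = 46200 MJ/h

vapour 78.4→68.7 °C: -16.102 kJ/kg
condensation at 68.7 °C: -335 kJ/kg
liquid 68.7→-35.4 °C: -235.27 kJ/kg
Δh = -16.102 + -335 + -235.27 = -586.37 kJ/kg
Q = ṁ·Δh = 21.88 kg/s × -586.37 kJ/kg = -12830 kJ/s
|Q| = 12830 kW = 46187 MJ/h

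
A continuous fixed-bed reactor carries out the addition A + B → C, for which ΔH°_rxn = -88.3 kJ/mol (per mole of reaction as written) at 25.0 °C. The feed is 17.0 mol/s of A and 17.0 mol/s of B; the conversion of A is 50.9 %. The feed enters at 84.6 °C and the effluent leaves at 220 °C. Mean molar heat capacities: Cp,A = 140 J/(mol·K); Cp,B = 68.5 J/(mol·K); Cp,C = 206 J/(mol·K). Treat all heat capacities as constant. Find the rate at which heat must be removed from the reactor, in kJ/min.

Q_out = 17300 kJ/min

Extent of reaction ξ = 0.509 × 17.0 = 8.653 mol/s
Reaction term: ξ·ΔH°_rxn = 8.653 × -88.3 = -764.06 kJ/s
Sensible, feed 84.6→25 °C: -211.25 kJ/s
Outlet flows (mol/s): A 8.347, B 8.347, C 8.653
Sensible, products 25→220 °C: 686.96 kJ/s
Q = ΔH = -288.35 kJ/s = -288.35 kW
Heat removed = 17301 kJ/min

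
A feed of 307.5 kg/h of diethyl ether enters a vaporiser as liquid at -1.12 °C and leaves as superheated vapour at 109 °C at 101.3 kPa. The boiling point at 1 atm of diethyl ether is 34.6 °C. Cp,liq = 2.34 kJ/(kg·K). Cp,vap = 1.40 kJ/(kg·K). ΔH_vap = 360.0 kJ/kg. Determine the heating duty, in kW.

Q = 46.8 kW

liquid -1.12→34.6 °C: 83.585 kJ/kg
vaporisation at 34.6 °C: 360 kJ/kg
vapour 34.6→109 °C: 104.16 kJ/kg
Δh = 83.585 + 360 + 104.16 = 547.74 kJ/kg
Q = ṁ·Δh = 307.5 kg/h × 547.74 kJ/kg = 168430 kJ/h
|Q| = 46.787 kW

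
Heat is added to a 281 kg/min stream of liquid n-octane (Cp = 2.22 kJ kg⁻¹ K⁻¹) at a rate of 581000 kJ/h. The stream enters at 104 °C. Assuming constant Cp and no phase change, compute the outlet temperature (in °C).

Q = 581000 kJ/h = 9683.3 kJ/min
ΔT = Q/(ṁ·Cp) = 9683.3/(281×2.22) = 15.523 K
T_out = 104 + 15.523 = 119.52 °C

T_out = 120 °C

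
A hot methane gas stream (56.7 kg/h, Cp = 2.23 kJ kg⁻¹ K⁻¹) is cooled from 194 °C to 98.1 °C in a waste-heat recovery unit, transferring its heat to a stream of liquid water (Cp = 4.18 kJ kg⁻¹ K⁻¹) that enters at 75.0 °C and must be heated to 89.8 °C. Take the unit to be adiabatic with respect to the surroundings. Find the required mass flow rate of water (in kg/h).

ṁ_c = 196 kg/h

Heat released by hot stream: Q = 56.7 × 2.23 × (194 − 98.1) = 12126 kJ/h
Energy balance on cold side (adiabatic exchanger): Q = ṁ_c·Cp_c·(T_c,out − T_c,in)
ṁ_c = 12126 / [4.18 × (89.8 − 75.0)] = 196.01 kg/h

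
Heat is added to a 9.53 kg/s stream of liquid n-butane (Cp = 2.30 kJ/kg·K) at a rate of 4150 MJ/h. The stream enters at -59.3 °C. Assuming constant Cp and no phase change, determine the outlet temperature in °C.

Q = 4150 MJ/h = 1152.8 kJ/s
ΔT = Q/(ṁ·Cp) = 1152.8/(9.53×2.30) = 52.593 K
T_out = -59.3 + 52.593 = -6.7074 °C

T_out = -6.71 °C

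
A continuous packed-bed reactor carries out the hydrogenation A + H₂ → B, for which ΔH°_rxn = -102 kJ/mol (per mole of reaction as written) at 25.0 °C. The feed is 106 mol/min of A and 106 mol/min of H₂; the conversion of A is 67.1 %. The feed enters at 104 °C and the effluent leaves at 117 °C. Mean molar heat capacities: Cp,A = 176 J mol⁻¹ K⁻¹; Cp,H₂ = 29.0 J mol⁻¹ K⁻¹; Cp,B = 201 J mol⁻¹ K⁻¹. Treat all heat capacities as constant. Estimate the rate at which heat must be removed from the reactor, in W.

Q_out = 117000 W

Extent of reaction ξ = 0.671 × 106 = 71.126 mol/min
Reaction term: ξ·ΔH°_rxn = 71.126 × -102 = -7254.9 kJ/min
Sensible, feed 104→25 °C: -1716.7 kJ/min
Outlet flows (mol/min): A 34.874, H₂ 34.874, B 71.126
Sensible, products 25→117 °C: 1973 kJ/min
Q = ΔH = -6998.5 kJ/min = -116.64 kW
Heat removed = 116640 W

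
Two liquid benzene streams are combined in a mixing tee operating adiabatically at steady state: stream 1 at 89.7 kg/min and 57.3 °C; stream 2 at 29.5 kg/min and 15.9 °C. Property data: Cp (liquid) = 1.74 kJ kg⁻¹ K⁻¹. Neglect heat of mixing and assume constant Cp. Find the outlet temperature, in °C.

Adiabatic, steady state ⇒ Σ ṁᵢCp,ᵢ(T_out − Tᵢ) = 0
T_out = Σ ṁᵢCp,ᵢTᵢ / Σ ṁᵢCp,ᵢ
      = 9759.4 / 207.41 = 47.054 °C

T_out = 47.1 °C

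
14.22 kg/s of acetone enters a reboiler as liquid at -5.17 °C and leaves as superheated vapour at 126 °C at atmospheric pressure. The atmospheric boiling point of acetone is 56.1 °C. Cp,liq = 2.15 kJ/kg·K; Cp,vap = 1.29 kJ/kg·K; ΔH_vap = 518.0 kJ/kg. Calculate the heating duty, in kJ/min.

Q = 631000 kJ/min

liquid -5.17→56.1 °C: 131.73 kJ/kg
vaporisation at 56.1 °C: 518 kJ/kg
vapour 56.1→126 °C: 90.171 kJ/kg
Δh = 131.73 + 518 + 90.171 = 739.9 kJ/kg
Q = ṁ·Δh = 14.22 kg/s × 739.9 kJ/kg = 10521 kJ/s
|Q| = 10521 kW = 631280 kJ/min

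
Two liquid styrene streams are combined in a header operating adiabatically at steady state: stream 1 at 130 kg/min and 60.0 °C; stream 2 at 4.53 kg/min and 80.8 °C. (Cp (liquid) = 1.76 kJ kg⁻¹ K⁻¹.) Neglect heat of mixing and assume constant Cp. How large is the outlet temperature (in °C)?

T_out = 60.7 °C

Adiabatic, steady state ⇒ Σ ṁᵢCp,ᵢ(T_out − Tᵢ) = 0
Σ ṁᵢCp,ᵢTᵢ = 130×1.76×60.0 + 4.53×1.76×80.8 = 14372
Σ ṁᵢCp,ᵢ = 130×1.76 + 4.53×1.76 = 236.77
T_out = 14372 / 236.77 = 60.7 °C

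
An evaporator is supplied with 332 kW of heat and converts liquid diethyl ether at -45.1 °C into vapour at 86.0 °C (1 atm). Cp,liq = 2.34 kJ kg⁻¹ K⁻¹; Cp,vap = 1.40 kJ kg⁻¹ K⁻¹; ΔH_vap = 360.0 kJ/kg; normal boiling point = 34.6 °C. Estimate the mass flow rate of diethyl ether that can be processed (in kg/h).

ṁ = 1930 kg/h

Δh = 2.34×(34.6−-45.1) + 360.0 + 1.40×(86.0−34.6) = 618.46 kJ/kg
Q = 332 kW = 332 kJ/s = 1.1952e+06 kJ/h
ṁ = Q/Δh = 1.1952e+06 / 618.46 = 1932.5 kg/h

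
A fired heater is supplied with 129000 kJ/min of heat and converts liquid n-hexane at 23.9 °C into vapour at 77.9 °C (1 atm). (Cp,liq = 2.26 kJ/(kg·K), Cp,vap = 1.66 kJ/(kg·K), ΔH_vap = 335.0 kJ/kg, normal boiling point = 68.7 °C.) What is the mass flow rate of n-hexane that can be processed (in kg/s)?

Δh = 2.26×(68.7−23.9) + 335.0 + 1.66×(77.9−68.7) = 451.52 kJ/kg
Q = 129000 kJ/min = 2150 kJ/s = 2150 kJ/s
ṁ = Q/Δh = 2150 / 451.52 = 4.7617 kg/s

ṁ = 4.76 kg/s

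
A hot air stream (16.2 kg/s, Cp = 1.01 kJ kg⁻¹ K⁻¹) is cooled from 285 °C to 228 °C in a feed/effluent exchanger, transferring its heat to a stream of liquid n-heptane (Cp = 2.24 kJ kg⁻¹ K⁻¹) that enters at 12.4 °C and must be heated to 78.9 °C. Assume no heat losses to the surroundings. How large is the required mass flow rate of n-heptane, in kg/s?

Heat released by hot stream: Q = 16.2 × 1.01 × (285 − 228) = 932.63 kJ/s
Energy balance on cold side (adiabatic exchanger): Q = ṁ_c·Cp_c·(T_c,out − T_c,in)
ṁ_c = 932.63 / [2.24 × (78.9 − 12.4)] = 6.261 kg/s

ṁ_c = 6.26 kg/s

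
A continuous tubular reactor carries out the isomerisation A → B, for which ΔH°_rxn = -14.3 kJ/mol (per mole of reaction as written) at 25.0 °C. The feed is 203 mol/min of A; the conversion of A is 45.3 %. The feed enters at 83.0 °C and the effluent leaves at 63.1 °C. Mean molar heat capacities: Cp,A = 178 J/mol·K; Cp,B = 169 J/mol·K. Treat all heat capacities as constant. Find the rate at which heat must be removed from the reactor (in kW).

Q_out = 34.4 kW

Extent of reaction ξ = 0.453 × 203 = 91.959 mol/min
Reaction term: ξ·ΔH°_rxn = 91.959 × -14.3 = -1315 kJ/min
Sensible, feed 83.0→25 °C: -2095.8 kJ/min
Outlet flows (mol/min): A 111.04, B 91.959
Sensible, products 25→63.1 °C: 1345.2 kJ/min
Q = ΔH = -2065.6 kJ/min = -34.427 kW
Heat removed = 34.427 kW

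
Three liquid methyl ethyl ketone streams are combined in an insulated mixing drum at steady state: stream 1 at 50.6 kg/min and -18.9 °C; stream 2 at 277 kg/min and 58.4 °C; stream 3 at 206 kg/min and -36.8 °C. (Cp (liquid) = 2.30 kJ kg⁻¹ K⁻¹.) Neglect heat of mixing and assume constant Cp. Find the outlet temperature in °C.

No heat crosses the boundary, so H_out = H_in.
T_out = Σ ṁᵢCp,ᵢTᵢ / Σ ṁᵢCp,ᵢ
      = 17571 / 1227.3 = 14.317 °C

T_out = 14.3 °C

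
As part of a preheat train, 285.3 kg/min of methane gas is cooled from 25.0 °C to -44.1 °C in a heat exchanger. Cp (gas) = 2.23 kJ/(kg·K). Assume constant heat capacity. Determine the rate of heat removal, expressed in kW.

Q = ṁ·Cp·ΔT = 285.3 × 2.23 × (-44.1 − 25.0) = -43963 kJ/min
Converting: 43963 / 60 s = 732.71 kW

Q_c = 733 kW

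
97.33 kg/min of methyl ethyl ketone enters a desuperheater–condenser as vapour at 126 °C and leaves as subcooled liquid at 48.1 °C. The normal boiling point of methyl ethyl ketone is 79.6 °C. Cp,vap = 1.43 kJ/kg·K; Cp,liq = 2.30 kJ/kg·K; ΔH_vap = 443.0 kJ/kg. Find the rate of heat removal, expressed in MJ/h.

vapour 126→79.6 °C: -66.352 kJ/kg
condensation at 79.6 °C: -443 kJ/kg
liquid 79.6→48.1 °C: -72.45 kJ/kg
Δh = -66.352 + -443 + -72.45 = -581.8 kJ/kg
Q = ṁ·Δh = 97.33 kg/min × -581.8 kJ/kg = -56627 kJ/min
|Q| = 943.78 kW = 3397.6 MJ/h

Q_c = 3400 MJ/h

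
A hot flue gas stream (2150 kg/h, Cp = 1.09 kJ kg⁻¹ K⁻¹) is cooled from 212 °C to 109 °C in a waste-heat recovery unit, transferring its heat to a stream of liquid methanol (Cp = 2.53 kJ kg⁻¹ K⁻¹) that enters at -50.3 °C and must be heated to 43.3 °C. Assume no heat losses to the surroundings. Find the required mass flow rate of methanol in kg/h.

ṁ_c = 1020 kg/h

Heat released by hot stream: Q = 2150 × 1.09 × (212 − 109) = 241380 kJ/h
Energy balance on cold side (adiabatic exchanger): Q = ṁ_c·Cp_c·(T_c,out − T_c,in)
ṁ_c = 241380 / [2.53 × (43.3 − -50.3)] = 1019.3 kg/h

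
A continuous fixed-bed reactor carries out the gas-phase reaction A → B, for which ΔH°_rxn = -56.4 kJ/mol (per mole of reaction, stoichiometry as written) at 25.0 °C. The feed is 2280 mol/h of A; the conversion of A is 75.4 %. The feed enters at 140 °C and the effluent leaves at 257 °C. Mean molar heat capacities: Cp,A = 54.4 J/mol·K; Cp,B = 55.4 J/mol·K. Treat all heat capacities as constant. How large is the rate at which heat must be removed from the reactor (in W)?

Extent of reaction ξ = 0.754 × 2280 = 1719.1 mol/h
Reaction term: ξ·ΔH°_rxn = 1719.1 × -56.4 = -96958 kJ/h
Sensible, feed 140→25 °C: -14264 kJ/h
Outlet flows (mol/h): A 560.88, B 1719.1
Sensible, products 25→257 °C: 29174 kJ/h
Q = ΔH = -82048 kJ/h = -22.791 kW
Heat removed = 22791 W

Q_out = 22800 W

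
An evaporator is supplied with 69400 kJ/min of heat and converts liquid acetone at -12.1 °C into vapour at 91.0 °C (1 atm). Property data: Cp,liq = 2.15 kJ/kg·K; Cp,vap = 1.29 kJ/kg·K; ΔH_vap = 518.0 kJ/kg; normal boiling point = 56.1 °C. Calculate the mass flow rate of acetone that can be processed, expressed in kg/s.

ṁ = 1.63 kg/s

Δh = 2.15×(56.1−-12.1) + 518.0 + 1.29×(91.0−56.1) = 709.65 kJ/kg
Q = 69400 kJ/min = 1156.7 kJ/s = 1156.7 kJ/s
ṁ = Q/Δh = 1156.7 / 709.65 = 1.6299 kg/s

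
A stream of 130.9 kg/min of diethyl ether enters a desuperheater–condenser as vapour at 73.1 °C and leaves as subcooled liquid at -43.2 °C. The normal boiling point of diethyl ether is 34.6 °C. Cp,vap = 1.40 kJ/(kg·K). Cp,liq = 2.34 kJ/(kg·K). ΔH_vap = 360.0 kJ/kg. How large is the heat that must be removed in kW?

Q_c = 1300 kW

vapour 73.1→34.6 °C: -53.9 kJ/kg
condensation at 34.6 °C: -360 kJ/kg
liquid 34.6→-43.2 °C: -182.05 kJ/kg
Δh = -53.9 + -360 + -182.05 = -595.95 kJ/kg
Q = ṁ·Δh = 130.9 kg/min × -595.95 kJ/kg = -78010 kJ/min
|Q| = 1300.2 kW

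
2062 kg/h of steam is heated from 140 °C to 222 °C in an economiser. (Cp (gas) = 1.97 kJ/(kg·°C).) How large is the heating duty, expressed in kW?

Q = ṁ·Cp·ΔT = 2062 × 1.97 × (222 − 140) = 333100 kJ/h
Converting: 333100 / 3600 s = 92.527 kW

Q = 92.5 kW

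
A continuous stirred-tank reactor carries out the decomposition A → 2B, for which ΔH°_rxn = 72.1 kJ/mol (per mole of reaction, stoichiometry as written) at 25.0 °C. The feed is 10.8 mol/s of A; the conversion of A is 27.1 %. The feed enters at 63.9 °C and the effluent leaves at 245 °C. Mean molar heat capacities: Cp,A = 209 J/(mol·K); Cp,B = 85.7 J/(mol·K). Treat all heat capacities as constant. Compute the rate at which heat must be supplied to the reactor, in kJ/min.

Extent of reaction ξ = 0.271 × 10.8 = 2.9268 mol/s
Reaction term: ξ·ΔH°_rxn = 2.9268 × 72.1 = 211.02 kJ/s
Sensible, feed 63.9→25 °C: -87.805 kJ/s
Outlet flows (mol/s): A 7.8732, B 5.8536
Sensible, products 25→245 °C: 472.37 kJ/s
Q = ΔH = 595.59 kJ/s = 595.59 kW
Heat supplied = 35735 kJ/min

Q_in = 35700 kJ/min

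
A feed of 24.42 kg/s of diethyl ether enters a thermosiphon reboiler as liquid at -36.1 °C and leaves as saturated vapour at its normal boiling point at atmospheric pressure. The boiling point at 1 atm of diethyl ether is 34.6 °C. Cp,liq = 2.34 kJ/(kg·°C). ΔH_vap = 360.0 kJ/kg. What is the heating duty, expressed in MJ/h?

liquid -36.1→34.6 °C: 165.44 kJ/kg
vaporisation at 34.6 °C: 360 kJ/kg
Δh = 165.44 + 360 = 525.44 kJ/kg
Q = ṁ·Δh = 24.42 kg/s × 525.44 kJ/kg = 12831 kJ/s
|Q| = 12831 kW = 46192 MJ/h

Q = 46200 MJ/h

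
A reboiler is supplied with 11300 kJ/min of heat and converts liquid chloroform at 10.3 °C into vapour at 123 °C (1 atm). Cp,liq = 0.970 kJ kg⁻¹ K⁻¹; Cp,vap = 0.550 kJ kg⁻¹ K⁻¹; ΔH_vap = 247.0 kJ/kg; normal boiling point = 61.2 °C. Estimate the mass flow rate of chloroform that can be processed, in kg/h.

ṁ = 2050 kg/h

Δh = 0.970×(61.2−10.3) + 247.0 + 0.550×(123−61.2) = 330.36 kJ/kg
Q = 11300 kJ/min = 188.33 kJ/s = 678000 kJ/h
ṁ = Q/Δh = 678000 / 330.36 = 2052.3 kg/h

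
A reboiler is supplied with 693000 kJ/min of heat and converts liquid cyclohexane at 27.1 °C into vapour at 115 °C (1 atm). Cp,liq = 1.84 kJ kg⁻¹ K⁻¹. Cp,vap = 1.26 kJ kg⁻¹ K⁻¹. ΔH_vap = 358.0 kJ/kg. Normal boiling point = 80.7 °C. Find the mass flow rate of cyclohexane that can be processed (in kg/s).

ṁ = 23.1 kg/s

Δh = 1.84×(80.7−27.1) + 358.0 + 1.26×(115−80.7) = 499.84 kJ/kg
Q = 693000 kJ/min = 11550 kJ/s = 11550 kJ/s
ṁ = Q/Δh = 11550 / 499.84 = 23.107 kg/s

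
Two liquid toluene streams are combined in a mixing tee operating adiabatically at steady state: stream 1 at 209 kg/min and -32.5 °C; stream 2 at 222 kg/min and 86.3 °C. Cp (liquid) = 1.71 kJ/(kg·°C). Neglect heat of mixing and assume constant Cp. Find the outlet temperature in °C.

Energy balance with Q = 0: Σ ṁᵢCp,ᵢ(T_out − Tᵢ) = 0
Σ ṁᵢCp,ᵢTᵢ = 209×1.71×-32.5 + 222×1.71×86.3 = 21146
Σ ṁᵢCp,ᵢ = 209×1.71 + 222×1.71 = 737.01
T_out = 21146 / 737.01 = 28.692 °C

T_out = 28.7 °C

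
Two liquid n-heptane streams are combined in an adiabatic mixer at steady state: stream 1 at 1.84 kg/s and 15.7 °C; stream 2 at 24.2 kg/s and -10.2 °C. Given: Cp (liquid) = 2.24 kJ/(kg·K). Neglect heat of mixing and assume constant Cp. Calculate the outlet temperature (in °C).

T_out = -8.37 °C

No heat crosses the boundary, so H_out = H_in.
Σ ṁᵢCp,ᵢTᵢ = 1.84×2.24×15.7 + 24.2×2.24×-10.2 = -488.21
Σ ṁᵢCp,ᵢ = 1.84×2.24 + 24.2×2.24 = 58.33
T_out = -488.21 / 58.33 = -8.3699 °C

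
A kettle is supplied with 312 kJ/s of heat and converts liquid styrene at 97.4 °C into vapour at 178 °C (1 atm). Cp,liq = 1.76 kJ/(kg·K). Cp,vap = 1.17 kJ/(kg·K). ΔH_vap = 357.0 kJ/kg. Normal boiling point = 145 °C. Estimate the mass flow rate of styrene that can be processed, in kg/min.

ṁ = 39.0 kg/min

Δh = 1.76×(145−97.4) + 357.0 + 1.17×(178−145) = 479.39 kJ/kg
Q = 312 kJ/s = 312 kJ/s = 18720 kJ/min
ṁ = Q/Δh = 18720 / 479.39 = 39.05 kg/min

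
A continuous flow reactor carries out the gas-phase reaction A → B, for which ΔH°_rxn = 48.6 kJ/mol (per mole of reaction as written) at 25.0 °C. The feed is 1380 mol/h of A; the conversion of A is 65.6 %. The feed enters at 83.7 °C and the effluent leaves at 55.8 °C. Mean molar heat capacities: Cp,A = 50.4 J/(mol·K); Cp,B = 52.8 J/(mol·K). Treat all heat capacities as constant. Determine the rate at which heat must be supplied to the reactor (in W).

Q_in = 11700 W

Extent of reaction ξ = 0.656 × 1380 = 905.28 mol/h
Reaction term: ξ·ΔH°_rxn = 905.28 × 48.6 = 43997 kJ/h
Sensible, feed 83.7→25 °C: -4082.7 kJ/h
Outlet flows (mol/h): A 474.72, B 905.28
Sensible, products 25→55.8 °C: 2209.1 kJ/h
Q = ΔH = 42123 kJ/h = 11.701 kW
Heat supplied = 11701 W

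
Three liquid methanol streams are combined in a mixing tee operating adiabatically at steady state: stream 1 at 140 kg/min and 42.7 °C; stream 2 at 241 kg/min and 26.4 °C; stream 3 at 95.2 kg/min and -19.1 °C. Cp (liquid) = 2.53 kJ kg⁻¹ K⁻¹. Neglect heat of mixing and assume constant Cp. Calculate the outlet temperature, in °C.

T_out = 22.1 °C

Energy balance with Q = 0: Σ ṁᵢCp,ᵢ(T_out − Tᵢ) = 0
Σ ṁᵢCp,ᵢTᵢ = 140×2.53×42.7 + 241×2.53×26.4 + 95.2×2.53×-19.1 = 26621
Σ ṁᵢCp,ᵢ = 140×2.53 + 241×2.53 + 95.2×2.53 = 1204.8
T_out = 26621 / 1204.8 = 22.096 °C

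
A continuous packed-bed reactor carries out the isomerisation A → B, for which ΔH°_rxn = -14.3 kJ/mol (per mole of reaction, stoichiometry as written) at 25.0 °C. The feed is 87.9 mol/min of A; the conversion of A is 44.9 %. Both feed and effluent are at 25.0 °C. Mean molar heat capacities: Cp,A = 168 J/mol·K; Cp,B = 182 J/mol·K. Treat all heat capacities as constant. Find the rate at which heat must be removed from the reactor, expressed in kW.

Q_out = 9.41 kW

Extent of reaction ξ = 0.449 × 87.9 = 39.467 mol/min
Reaction term: ξ·ΔH°_rxn = 39.467 × -14.3 = -564.38 kJ/min
Q = ΔH = -564.38 kJ/min = -9.4063 kW
Heat removed = 9.4063 kW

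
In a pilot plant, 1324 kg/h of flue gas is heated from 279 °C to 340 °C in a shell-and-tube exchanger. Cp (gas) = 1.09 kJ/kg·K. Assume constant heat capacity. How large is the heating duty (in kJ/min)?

Q = ṁ·Cp·ΔT = 1324 × 1.09 × (340 − 279) = 88033 kJ/h
Converting: 88033 / 3600 s = 24.454 kW
Heating duty = 1467.2 kJ/min

Q = 1470 kJ/min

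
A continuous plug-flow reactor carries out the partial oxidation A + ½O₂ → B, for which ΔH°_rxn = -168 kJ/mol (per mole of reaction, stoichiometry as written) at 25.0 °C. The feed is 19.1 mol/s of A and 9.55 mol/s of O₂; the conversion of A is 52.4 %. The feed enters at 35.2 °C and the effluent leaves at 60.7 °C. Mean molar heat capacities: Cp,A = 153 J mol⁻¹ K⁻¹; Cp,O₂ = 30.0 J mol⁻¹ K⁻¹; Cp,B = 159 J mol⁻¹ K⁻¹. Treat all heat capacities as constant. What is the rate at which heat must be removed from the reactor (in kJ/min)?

Extent of reaction ξ = 0.524 × 19.1 = 10.008 mol/s
Reaction term: ξ·ΔH°_rxn = 10.008 × -168 = -1681.4 kJ/s
Sensible, feed 35.2→25 °C: -32.73 kJ/s
Outlet flows (mol/s): A 9.0916, O₂ 4.5458, B 10.008
Sensible, products 25→60.7 °C: 111.34 kJ/s
Q = ΔH = -1602.8 kJ/s = -1602.8 kW
Heat removed = 96168 kJ/min

Q_out = 96200 kJ/min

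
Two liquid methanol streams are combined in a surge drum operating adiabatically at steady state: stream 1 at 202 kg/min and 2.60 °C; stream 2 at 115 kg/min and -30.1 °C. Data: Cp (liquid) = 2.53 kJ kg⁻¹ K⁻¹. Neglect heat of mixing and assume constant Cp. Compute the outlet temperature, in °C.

Energy balance with Q = 0: Σ ṁᵢCp,ᵢ(T_out − Tᵢ) = 0
T_out = Σ ṁᵢCp,ᵢTᵢ / Σ ṁᵢCp,ᵢ
      = -7428.8 / 802.01 = -9.2628 °C

T_out = -9.26 °C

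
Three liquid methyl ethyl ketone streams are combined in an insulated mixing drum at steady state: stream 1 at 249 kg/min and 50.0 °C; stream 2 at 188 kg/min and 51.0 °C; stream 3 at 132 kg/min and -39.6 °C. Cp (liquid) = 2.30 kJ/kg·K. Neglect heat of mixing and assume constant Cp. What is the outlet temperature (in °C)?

Adiabatic, steady state ⇒ Σ ṁᵢCp,ᵢ(T_out − Tᵢ) = 0
Σ ṁᵢCp,ᵢTᵢ = 249×2.30×50.0 + 188×2.30×51.0 + 132×2.30×-39.6 = 38665
Σ ṁᵢCp,ᵢ = 249×2.30 + 188×2.30 + 132×2.30 = 1308.7
T_out = 38665 / 1308.7 = 29.544 °C

T_out = 29.5 °C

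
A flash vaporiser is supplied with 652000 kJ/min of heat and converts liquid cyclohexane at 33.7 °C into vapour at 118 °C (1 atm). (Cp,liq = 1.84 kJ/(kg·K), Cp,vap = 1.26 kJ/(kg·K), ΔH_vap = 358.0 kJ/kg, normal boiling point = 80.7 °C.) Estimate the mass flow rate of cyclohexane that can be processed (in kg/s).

ṁ = 22.1 kg/s

Δh = 1.84×(80.7−33.7) + 358.0 + 1.26×(118−80.7) = 491.48 kJ/kg
Q = 652000 kJ/min = 10867 kJ/s = 10867 kJ/s
ṁ = Q/Δh = 10867 / 491.48 = 22.11 kg/s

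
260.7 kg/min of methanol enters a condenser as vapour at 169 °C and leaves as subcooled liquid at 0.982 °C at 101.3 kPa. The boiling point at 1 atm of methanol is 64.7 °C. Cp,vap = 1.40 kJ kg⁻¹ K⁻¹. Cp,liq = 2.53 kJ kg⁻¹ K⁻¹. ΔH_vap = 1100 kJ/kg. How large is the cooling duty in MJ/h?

Q_c = 22000 MJ/h

vapour 169→64.7 °C: -146.02 kJ/kg
condensation at 64.7 °C: -1100 kJ/kg
liquid 64.7→0.982 °C: -161.21 kJ/kg
Δh = -146.02 + -1100 + -161.21 = -1407.2 kJ/kg
Q = ṁ·Δh = 260.7 kg/min × -1407.2 kJ/kg = -366860 kJ/min
|Q| = 6114.4 kW = 22012 MJ/h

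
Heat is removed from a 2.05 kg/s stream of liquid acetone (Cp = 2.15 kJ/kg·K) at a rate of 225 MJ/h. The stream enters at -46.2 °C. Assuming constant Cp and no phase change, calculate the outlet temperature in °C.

Q = 225 MJ/h = 62.5 kJ/s
ΔT = Q/(ṁ·Cp) = 62.5/(2.05×2.15) = 14.18 K
T_out = -46.2 − 14.18 = -60.38 °C

T_out = -60.4 °C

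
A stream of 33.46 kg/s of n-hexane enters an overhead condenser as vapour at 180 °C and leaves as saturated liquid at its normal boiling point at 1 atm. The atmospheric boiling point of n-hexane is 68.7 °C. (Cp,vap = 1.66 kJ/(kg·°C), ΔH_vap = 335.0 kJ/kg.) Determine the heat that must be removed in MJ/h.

Q_c = 62600 MJ/h

vapour 180→68.7 °C: -184.76 kJ/kg
condensation at 68.7 °C: -335 kJ/kg
Δh = -184.76 + -335 = -519.76 kJ/kg
Q = ṁ·Δh = 33.46 kg/s × -519.76 kJ/kg = -17391 kJ/s
|Q| = 17391 kW = 62608 MJ/h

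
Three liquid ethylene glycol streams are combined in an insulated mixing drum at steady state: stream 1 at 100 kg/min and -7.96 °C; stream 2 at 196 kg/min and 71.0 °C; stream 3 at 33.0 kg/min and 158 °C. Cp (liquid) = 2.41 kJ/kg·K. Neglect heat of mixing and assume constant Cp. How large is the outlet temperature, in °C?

T_out = 55.7 °C

Energy balance with Q = 0: Σ ṁᵢCp,ᵢ(T_out − Tᵢ) = 0
Σ ṁᵢCp,ᵢTᵢ = 100×2.41×-7.96 + 196×2.41×71.0 + 33.0×2.41×158 = 44185
Σ ṁᵢCp,ᵢ = 100×2.41 + 196×2.41 + 33.0×2.41 = 792.89
T_out = 44185 / 792.89 = 55.726 °C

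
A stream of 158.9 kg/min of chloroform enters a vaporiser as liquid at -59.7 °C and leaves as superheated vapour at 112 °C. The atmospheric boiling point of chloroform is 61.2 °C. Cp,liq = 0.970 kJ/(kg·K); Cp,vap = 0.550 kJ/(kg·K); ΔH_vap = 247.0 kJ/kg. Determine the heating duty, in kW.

liquid -59.7→61.2 °C: 117.27 kJ/kg
vaporisation at 61.2 °C: 247 kJ/kg
vapour 61.2→112 °C: 27.94 kJ/kg
Δh = 117.27 + 247 + 27.94 = 392.21 kJ/kg
Q = ṁ·Δh = 158.9 kg/min × 392.21 kJ/kg = 62323 kJ/min
|Q| = 1038.7 kW

Q = 1040 kW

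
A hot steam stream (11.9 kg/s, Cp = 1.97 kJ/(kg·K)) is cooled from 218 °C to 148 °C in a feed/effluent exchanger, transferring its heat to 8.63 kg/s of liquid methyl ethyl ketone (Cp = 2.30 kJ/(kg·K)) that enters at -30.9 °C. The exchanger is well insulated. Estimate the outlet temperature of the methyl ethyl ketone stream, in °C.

Heat released by hot stream: Q = 11.9 × 1.97 × (218 − 148) = 1641 kJ/s
Energy balance on cold side (adiabatic exchanger): Q = ṁ_c·Cp_c·(T_c,out − T_c,in)
T_c,out = -30.9 + 1641/(8.63 × 2.30) = 51.775 °C

T_c,out = 51.8 °C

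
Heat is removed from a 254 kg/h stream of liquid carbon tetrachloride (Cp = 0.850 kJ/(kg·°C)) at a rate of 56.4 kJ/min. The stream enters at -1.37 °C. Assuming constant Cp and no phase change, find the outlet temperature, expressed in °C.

Q = 56.4 kJ/min = 3384 kJ/h
ΔT = Q/(ṁ·Cp) = 3384/(254×0.850) = 15.674 K
T_out = -1.37 − 15.674 = -17.044 °C

T_out = -17.0 °C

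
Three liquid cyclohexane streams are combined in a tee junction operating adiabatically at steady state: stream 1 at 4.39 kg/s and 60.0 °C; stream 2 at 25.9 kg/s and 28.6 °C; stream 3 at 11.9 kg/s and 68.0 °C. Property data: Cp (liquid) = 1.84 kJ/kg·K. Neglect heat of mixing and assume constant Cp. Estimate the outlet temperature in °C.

T_out = 43.0 °C

Adiabatic, steady state ⇒ Σ ṁᵢCp,ᵢ(T_out − Tᵢ) = 0
Σ ṁᵢCp,ᵢTᵢ = 4.39×1.84×60.0 + 25.9×1.84×28.6 + 11.9×1.84×68.0 = 3336.5
Σ ṁᵢCp,ᵢ = 4.39×1.84 + 25.9×1.84 + 11.9×1.84 = 77.63
T_out = 3336.5 / 77.63 = 42.98 °C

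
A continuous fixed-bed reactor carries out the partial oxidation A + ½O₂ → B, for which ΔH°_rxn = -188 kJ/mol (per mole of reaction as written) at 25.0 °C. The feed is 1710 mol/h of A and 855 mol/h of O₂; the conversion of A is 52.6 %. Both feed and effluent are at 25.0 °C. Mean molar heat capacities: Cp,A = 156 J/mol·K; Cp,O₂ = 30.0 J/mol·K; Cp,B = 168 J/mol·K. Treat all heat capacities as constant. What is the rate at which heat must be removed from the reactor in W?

Q_out = 47000 W

Extent of reaction ξ = 0.526 × 1710 = 899.46 mol/h
Reaction term: ξ·ΔH°_rxn = 899.46 × -188 = -169100 kJ/h
Q = ΔH = -169100 kJ/h = -46.972 kW
Heat removed = 46972 W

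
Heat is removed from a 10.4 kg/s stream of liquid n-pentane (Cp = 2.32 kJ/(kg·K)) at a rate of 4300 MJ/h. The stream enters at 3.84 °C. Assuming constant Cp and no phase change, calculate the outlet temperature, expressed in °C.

Q = 4300 MJ/h = 1194.4 kJ/s
ΔT = Q/(ṁ·Cp) = 1194.4/(10.4×2.32) = 49.504 K
T_out = 3.84 − 49.504 = -45.664 °C

T_out = -45.7 °C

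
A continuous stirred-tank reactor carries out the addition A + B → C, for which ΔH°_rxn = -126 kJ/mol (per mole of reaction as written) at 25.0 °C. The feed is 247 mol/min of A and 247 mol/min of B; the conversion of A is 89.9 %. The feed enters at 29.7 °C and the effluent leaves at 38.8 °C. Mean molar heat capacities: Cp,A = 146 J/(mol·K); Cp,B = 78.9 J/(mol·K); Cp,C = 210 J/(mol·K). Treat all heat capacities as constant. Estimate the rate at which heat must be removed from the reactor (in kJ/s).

Extent of reaction ξ = 0.899 × 247 = 222.05 mol/min
Reaction term: ξ·ΔH°_rxn = 222.05 × -126 = -27979 kJ/min
Sensible, feed 29.7→25 °C: -261.09 kJ/min
Outlet flows (mol/min): A 24.947, B 24.947, C 222.05
Sensible, products 25→38.8 °C: 720.94 kJ/min
Q = ΔH = -27519 kJ/min = -458.65 kW
Heat removed = 458.65 kJ/s

Q_out = 459 kJ/s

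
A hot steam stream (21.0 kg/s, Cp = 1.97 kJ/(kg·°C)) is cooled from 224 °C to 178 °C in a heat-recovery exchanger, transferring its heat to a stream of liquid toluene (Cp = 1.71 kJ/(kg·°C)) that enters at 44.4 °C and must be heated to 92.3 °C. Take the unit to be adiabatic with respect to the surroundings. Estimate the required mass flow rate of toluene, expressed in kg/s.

Heat released by hot stream: Q = 21.0 × 1.97 × (224 − 178) = 1903 kJ/s
Energy balance on cold side (adiabatic exchanger): Q = ṁ_c·Cp_c·(T_c,out − T_c,in)
ṁ_c = 1903 / [1.71 × (92.3 − 44.4)] = 23.233 kg/s

ṁ_c = 23.2 kg/s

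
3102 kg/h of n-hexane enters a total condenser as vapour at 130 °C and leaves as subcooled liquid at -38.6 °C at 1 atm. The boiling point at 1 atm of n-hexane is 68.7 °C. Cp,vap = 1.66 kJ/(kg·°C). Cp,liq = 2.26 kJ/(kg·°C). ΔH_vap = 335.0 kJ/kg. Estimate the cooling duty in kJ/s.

Q_c = 585 kJ/s

vapour 130→68.7 °C: -101.76 kJ/kg
condensation at 68.7 °C: -335 kJ/kg
liquid 68.7→-38.6 °C: -242.5 kJ/kg
Δh = -101.76 + -335 + -242.5 = -679.26 kJ/kg
Q = ṁ·Δh = 3102 kg/h × -679.26 kJ/kg = -2.1071e+06 kJ/h
|Q| = 585.29 kW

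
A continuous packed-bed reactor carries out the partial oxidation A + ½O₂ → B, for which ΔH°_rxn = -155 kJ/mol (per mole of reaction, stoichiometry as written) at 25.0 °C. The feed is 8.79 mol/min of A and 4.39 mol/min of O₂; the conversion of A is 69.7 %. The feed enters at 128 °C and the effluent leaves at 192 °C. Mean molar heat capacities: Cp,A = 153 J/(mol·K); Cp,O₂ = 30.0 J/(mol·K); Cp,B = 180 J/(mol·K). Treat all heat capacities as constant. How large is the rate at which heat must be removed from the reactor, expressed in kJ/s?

Extent of reaction ξ = 0.697 × 8.79 = 6.1266 mol/min
Reaction term: ξ·ΔH°_rxn = 6.1266 × -155 = -949.63 kJ/min
Sensible, feed 128→25 °C: -152.09 kJ/min
Outlet flows (mol/min): A 2.6634, O₂ 1.3267, B 6.1266
Sensible, products 25→192 °C: 258.86 kJ/min
Q = ΔH = -842.85 kJ/min = -14.047 kW
Heat removed = 14.047 kJ/s

Q_out = 14.0 kJ/s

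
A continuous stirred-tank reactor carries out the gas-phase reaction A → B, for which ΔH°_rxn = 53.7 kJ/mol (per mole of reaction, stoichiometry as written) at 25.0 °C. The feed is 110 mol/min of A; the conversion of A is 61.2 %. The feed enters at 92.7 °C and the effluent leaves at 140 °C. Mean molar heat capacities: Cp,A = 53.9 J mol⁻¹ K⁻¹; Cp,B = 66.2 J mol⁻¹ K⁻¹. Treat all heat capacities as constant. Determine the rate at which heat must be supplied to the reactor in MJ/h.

Extent of reaction ξ = 0.612 × 110 = 67.32 mol/min
Reaction term: ξ·ΔH°_rxn = 67.32 × 53.7 = 3615.1 kJ/min
Sensible, feed 92.7→25 °C: -401.39 kJ/min
Outlet flows (mol/min): A 42.68, B 67.32
Sensible, products 25→140 °C: 777.06 kJ/min
Q = ΔH = 3990.7 kJ/min = 66.512 kW
Heat supplied = 239.44 MJ/h

Q_in = 239 MJ/h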